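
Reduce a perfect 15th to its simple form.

Take out an octave (7 from the number): 15 − 7 = 8.
That makes a perfect fifteenth a compound perfect octave — an octave plus a perfect octave.

perfect 8th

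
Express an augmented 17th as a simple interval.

Subtracting seven from the interval number removes an octave: 17 − 14 = 3.
So an augmented seventeenth is 2 octaves plus an augmented third. The quality is unchanged.

augmented 3rd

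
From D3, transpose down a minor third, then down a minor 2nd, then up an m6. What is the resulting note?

F#3

A minor third down from D3 is B2.
Down a minor second from B2: A#2 (1 semitone down).
A minor sixth up from A#2 is F#3.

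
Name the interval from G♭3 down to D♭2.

Descending from Gb3 to Db2 is the same interval as ascending Db2 to Gb3.
D to G spans four letter names (D-E-F-G), plus an octave, so the interval is some kind of eleventh.
Counting semitones, Db2→Gb3 is 17, which is the perfect eleventh.
(Equivalently, a compound perfect fourth: a perfect fourth plus an octave.)

P11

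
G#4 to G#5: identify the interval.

G to G is the same letter name, plus an octave: an octave.
The perfect octave spans 12 semitones, and G#4 to G#5 is exactly 12 semitones — so this is a perfect octave.

P8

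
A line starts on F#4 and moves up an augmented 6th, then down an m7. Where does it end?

E##4

Up an augmented sixth from F#4: D##5 (10 semitones up).
D##5 down a minor seventh → E##4 (10 semitones).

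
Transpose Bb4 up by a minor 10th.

Three letters up from B (plus an octave) reaches D.
A minor tenth spans 15 semitones, so from Bb4 the target pitch is Db6.

Db6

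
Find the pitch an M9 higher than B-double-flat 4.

Counting two letter names plus an octave up from B lands on C.
A major ninth spans 14 semitones, so from Bbb4 the target pitch is Cb6.

C-flat 6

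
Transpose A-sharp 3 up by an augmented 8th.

A-double-sharp 4

An octave keeps the letter name A, an octave up from A.
An augmented octave is 13 semitones; 13 semitones up from A#3 gives A##4.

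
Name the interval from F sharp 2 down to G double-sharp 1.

diminished seventh

Descending from F#2 to G##1 is the same interval as ascending G##1 to F#2.
G to F spans seven letter names (G-A-B-C-D-E-F), so the interval is some kind of seventh.
G##1 to F#2 spans 9 semitones — two semitones narrower than the major seventh (11) — giving a diminished seventh.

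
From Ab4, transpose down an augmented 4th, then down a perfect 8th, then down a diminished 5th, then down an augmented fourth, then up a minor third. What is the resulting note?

Gbb2

Down an augmented fourth from Ab4: Ebb4 (6 semitones down).
Down a perfect octave from Ebb4: Ebb3 (12 semitones down).
A diminished fifth down from Ebb3 is Ab2.
Ab2 down an augmented fourth → Ebb2 (6 semitones).
A minor third up from Ebb2 is Gbb2.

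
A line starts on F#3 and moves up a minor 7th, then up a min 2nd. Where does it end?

Up a minor seventh from F#3: E4 (10 semitones up).
A minor second up from E4 is F4.

F4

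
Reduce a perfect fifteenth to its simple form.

perfect octave

Take out an octave (7 from the number): 15 − 7 = 8.
Quality carries through unchanged, so the simple form is a perfect octave.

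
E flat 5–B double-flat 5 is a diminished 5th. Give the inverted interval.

Interval numbers invert to sum to nine: 5 + 4 = 9, so a fifth inverts to a fourth.
Quality inverts too: diminished becomes augmented. That makes the inversion an augmented fourth.

augmented 4th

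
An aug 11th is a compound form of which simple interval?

augmented fourth

Each octave removed subtracts seven from the number: 11 − 7 = 4.
That makes an augmented eleventh a compound augmented fourth — an octave plus an augmented fourth.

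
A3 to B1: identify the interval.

Descending from A3 to B1 is the same interval as ascending B1 to A3.
B to A spans seven letter names (B-C-D-E-F-G-A), plus an octave: a fourteenth.
At 22 semitones, B1→A3 falls one short of a major fourteenth: minor.
(Equivalently, a compound minor seventh: a minor seventh plus an octave.)

minor fourteenth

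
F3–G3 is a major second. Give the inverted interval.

Interval numbers invert to sum to nine: 2 + 7 = 9, so a second inverts to a seventh.
Quality inverts too: major becomes minor. That makes the inversion a minor seventh.

m7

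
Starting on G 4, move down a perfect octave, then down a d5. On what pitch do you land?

C sharp 3

G4 down a perfect octave → G3 (12 semitones).
G3 down a diminished fifth → C#3 (6 semitones).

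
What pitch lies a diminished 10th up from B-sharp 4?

D 6

Three letters up from B (plus an octave) reaches D.
A diminished tenth spans 14 semitones, so from B#4 the target pitch is D6.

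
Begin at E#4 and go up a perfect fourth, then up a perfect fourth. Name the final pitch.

A perfect fourth up from E#4 is A#4.
Up a perfect fourth from A#4: D#5 (5 semitones up).

D#5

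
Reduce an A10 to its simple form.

augmented third

Take out an octave (7 from the number): 10 − 7 = 3.
Quality carries through unchanged, so the simple form is an augmented third.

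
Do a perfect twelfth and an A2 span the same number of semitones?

A perfect twelfth spans 19 semitones; an augmented second spans 3 semitones. They differ by 16.

No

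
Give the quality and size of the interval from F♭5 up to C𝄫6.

F to C spans five letter names (F-G-A-B-C) — that makes it a fifth of some quality.
A perfect fifth would be 7 semitones; Fb5 to Cbb6 is 6, one semitone narrower, so the interval is diminished.

diminished fifth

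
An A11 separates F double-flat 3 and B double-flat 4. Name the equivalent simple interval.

augmented fourth

Take out an octave (7 from the number): 11 − 7 = 4.
That makes an augmented eleventh a compound augmented fourth — an octave plus an augmented fourth.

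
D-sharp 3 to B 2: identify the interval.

major 3rd

Descending from D#3 to B2 is the same interval as ascending B2 to D#3.
B to D spans three letter names (B-C-D), so the interval is some kind of third.
Counting semitones, B2→D#3 is 4, which is the major third.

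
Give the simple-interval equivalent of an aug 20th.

augmented sixth

Subtracting seven from the interval number removes an octave: 20 − 14 = 6.
That makes an augmented twentieth a compound augmented sixth — 2 octaves plus an augmented sixth.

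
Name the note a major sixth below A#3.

C#3

Six letter names down from A: C.
A major sixth spans 9 semitones, so from A#3 the target pitch is C#3.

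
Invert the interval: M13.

m3

First reduce the compound major thirteenth to its simple form, a major sixth.
Inverted interval numbers add to nine, so a sixth pairs with a third (6 + 3 = 9).
Quality inverts too: major becomes minor. That makes the inversion a minor third.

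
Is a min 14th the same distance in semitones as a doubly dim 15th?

A minor fourteenth spans 22 semitones, and a doubly diminished fifteenth also spans 22 semitones — they're enharmonic.

Yes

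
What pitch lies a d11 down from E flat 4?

Four letters down from E (plus an octave) reaches B.
Moving 16 semitones down from Eb4 (the size of a diminished eleventh) reaches B2.

B 2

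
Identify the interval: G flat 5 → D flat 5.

perfect fourth

Descending from Gb5 to Db5 is the same interval as ascending Db5 to Gb5.
D to G spans four letter names (D-E-F-G), so the interval is some kind of fourth.
Counting semitones, Db5→Gb5 is 5, which is the perfect fourth.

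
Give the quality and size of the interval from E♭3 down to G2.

minor sixth

Descending from Eb3 to G2 is the same interval as ascending G2 to Eb3.
G to E spans six letter names (G-A-B-C-D-E): a sixth.
A major sixth would be 9 semitones, but G2 to Eb3 is 8 — one semitone narrower, making it a minor sixth.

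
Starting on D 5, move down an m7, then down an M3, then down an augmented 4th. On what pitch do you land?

G flat 3

D5 down a minor seventh → E4 (10 semitones).
E4 down a major third → C4 (4 semitones).
Down an augmented fourth from C4: Gb3 (6 semitones down).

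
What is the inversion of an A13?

diminished third

First reduce the compound augmented thirteenth to its simple form, an augmented sixth.
The rule of nine gives the new number: 9 − 6 = 3, so a sixth becomes a third.
Quality inverts too: augmented becomes diminished. That makes the inversion a diminished third.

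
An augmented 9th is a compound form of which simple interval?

Take out an octave (7 from the number): 9 − 7 = 2.
Quality carries through unchanged, so the simple form is an augmented second.

augmented 2nd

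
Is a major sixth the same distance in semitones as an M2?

A major sixth spans 9 semitones; a major second spans 2 semitones. They differ by 7.

No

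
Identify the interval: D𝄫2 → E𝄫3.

major 9th

D to E spans two letter names (D-E), plus an octave, so the interval is some kind of ninth.
Dbb2 to Ebb3 is 14 semitones, matching the major ninth exactly, so the quality is major.
(Equivalently, a compound major second: a major second plus an octave.)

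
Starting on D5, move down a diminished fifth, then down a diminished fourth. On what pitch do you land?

A diminished fifth down from D5 is G#4.
G#4 down a diminished fourth → D##4 (4 semitones).

D##4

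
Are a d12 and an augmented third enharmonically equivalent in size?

No

A diminished twelfth is 18 semitones but an augmented third is 5 semitones — different sizes.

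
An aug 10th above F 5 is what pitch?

A sharp 6

Counting three letter names plus an octave up from F lands on A.
Moving 17 semitones up from F5 (the size of an augmented tenth) reaches A#6.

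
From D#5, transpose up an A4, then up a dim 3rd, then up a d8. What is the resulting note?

D#5 up an augmented fourth → G##5 (6 semitones).
Up a diminished third from G##5: B5 (2 semitones up).
A diminished octave up from B5 is Bb6.

Bb6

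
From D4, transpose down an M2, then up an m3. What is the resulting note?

Eb4

D4 down a major second → C4 (2 semitones).
C4 up a minor third → Eb4 (3 semitones).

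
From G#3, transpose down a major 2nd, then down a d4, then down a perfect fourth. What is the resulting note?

G##2

A major second down from G#3 is F#3.
A diminished fourth down from F#3 is C##3.
C##3 down a perfect fourth → G##2 (5 semitones).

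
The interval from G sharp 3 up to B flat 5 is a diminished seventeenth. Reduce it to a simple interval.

Subtracting seven from the interval number removes an octave: 17 − 14 = 3.
That makes a diminished seventeenth a compound diminished third — 2 octaves plus a diminished third.

d3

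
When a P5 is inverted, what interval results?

The rule of nine gives the new number: 9 − 5 = 4, so a fifth becomes a fourth.
Quality inverts too: perfect stays perfect. That makes the inversion a perfect fourth.

perfect fourth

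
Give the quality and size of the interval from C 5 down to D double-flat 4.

augmented seventh

Descending from C5 to Dbb4 is the same interval as ascending Dbb4 to C5.
D to C spans seven letter names (D-E-F-G-A-B-C), so the interval is some kind of seventh.
Dbb4 to C5 spans 12 semitones — one semitone wider than the major seventh (11) — giving an augmented seventh.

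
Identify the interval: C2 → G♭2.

C to G spans five letter names (C-D-E-F-G): a fifth.
A perfect fifth would be 7 semitones; C2 to Gb2 is 6, one semitone narrower, so the interval is diminished.

diminished fifth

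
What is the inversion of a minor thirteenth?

First reduce the compound minor thirteenth to its simple form, a minor sixth.
The rule of nine gives the new number: 9 − 6 = 3, so a sixth becomes a third.
And minor becomes major under inversion, so we get a major third.

major third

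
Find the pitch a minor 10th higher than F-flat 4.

A-double-flat 5

Three letters up from F (plus an octave) reaches A.
Moving 15 semitones up from Fb4 (the size of a minor tenth) reaches Abb5.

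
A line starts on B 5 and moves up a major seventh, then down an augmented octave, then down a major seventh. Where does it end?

Up a major seventh from B5: A#6 (11 semitones up).
A#6 down an augmented octave → A5 (13 semitones).
A5 down a major seventh → Bb4 (11 semitones).

B flat 4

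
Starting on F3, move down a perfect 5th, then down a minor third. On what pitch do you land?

Down a perfect fifth from F3: Bb2 (7 semitones down).
Down a minor third from Bb2: G2 (3 semitones down).

G2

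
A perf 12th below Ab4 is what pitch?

Db3

Five letters down from A (plus an octave) reaches D.
A perfect twelfth spans 19 semitones, so from Ab4 the target pitch is Db3.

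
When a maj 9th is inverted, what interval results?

First reduce the compound major ninth to its simple form, a major second.
Interval numbers invert to sum to nine: 2 + 7 = 9, so a second inverts to a seventh.
Quality inverts too: major becomes minor. That makes the inversion a minor seventh.

m7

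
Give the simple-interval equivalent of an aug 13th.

augmented 6th

Each octave removed subtracts seven from the number: 13 − 7 = 6.
That makes an augmented thirteenth a compound augmented sixth — an octave plus an augmented sixth.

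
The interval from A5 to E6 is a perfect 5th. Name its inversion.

P4

The rule of nine gives the new number: 9 − 5 = 4, so a fifth becomes a fourth.
Quality inverts too: perfect stays perfect. That makes the inversion a perfect fourth.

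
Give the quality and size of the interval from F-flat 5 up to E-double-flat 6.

F to E spans seven letter names (F-G-A-B-C-D-E): a seventh.
Fb5 to Ebb6 is 10 semitones, a half step short of the major seventh (11), so this is minor.

minor seventh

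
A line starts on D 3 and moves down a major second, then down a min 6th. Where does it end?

E 2

D3 down a major second → C3 (2 semitones).
Down a minor sixth from C3: E2 (8 semitones down).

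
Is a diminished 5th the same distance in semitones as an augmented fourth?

Yes

A diminished fifth = 6 semitones = an augmented fourth; enharmonically equal.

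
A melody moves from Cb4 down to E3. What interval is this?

diminished 6th

Descending from Cb4 to E3 is the same interval as ascending E3 to Cb4.
E to C spans six letter names (E-F-G-A-B-C): a sixth.
E3 to Cb4 spans 7 semitones — two semitones narrower than the major sixth (9) — giving a diminished sixth.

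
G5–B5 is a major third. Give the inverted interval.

minor sixth

The rule of nine gives the new number: 9 − 3 = 6, so a third becomes a sixth.
Quality inverts too: major becomes minor. That makes the inversion a minor sixth.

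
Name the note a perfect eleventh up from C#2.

Four letters up from C (plus an octave) reaches F.
A perfect eleventh is 17 semitones; 17 semitones up from C#2 gives F#3.

F#3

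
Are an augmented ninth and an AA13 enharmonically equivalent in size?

An augmented ninth spans 15 semitones; a doubly augmented thirteenth spans 23 semitones. They differ by 8.

No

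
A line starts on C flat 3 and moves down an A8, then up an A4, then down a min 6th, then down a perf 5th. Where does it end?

Cb3 down an augmented octave → Cbb2 (13 semitones).
Up an augmented fourth from Cbb2: Fb2 (6 semitones up).
A minor sixth down from Fb2 is Ab1.
Ab1 down a perfect fifth → Db1 (7 semitones).

D flat 1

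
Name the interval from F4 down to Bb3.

Descending from F4 to Bb3 is the same interval as ascending Bb3 to F4.
B to F spans five letter names (B-C-D-E-F): a fifth.
The perfect fifth spans 7 semitones, and Bb3 to F4 is exactly 7 semitones — so this is a perfect fifth.

perfect 5th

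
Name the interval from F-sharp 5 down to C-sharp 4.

perfect eleventh

Descending from F#5 to C#4 is the same interval as ascending C#4 to F#5.
C to F spans four letter names (C-D-E-F), plus an octave, so the interval is some kind of eleventh.
C#4 to F#5 is 17 semitones, matching the perfect eleventh exactly, so the quality is perfect.
(Equivalently, a compound perfect fourth: a perfect fourth plus an octave.)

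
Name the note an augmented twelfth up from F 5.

C sharp 7

The twelfth's letter: F up five letter names plus an octave → C.
An augmented twelfth is 20 semitones; 20 semitones up from F5 gives C#7.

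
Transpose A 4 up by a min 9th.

Two letters up from A (plus an octave) reaches B.
A minor ninth spans 13 semitones, so from A4 the target pitch is Bb5.

B-flat 5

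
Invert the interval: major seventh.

Interval numbers invert to sum to nine: 7 + 2 = 9, so a seventh inverts to a second.
And major becomes minor under inversion, so we get a minor second.

minor second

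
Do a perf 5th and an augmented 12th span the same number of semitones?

No

A perfect fifth spans 7 semitones; an augmented twelfth spans 20 semitones. They differ by 13.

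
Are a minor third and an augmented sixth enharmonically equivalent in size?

No

A minor third spans 3 semitones; an augmented sixth spans 10 semitones. They differ by 7.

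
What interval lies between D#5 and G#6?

D to G spans four letter names (D-E-F-G), plus an octave: an eleventh.
The perfect eleventh spans 17 semitones, and D#5 to G#6 is exactly 17 semitones — so this is a perfect eleventh.
(Equivalently, a compound perfect fourth: a perfect fourth plus an octave.)

perfect eleventh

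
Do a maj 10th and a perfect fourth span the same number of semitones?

16 semitones (major tenth) vs 5 semitones (perfect fourth): not equal.

No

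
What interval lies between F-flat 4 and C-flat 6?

perfect twelfth

F to C spans five letter names (F-G-A-B-C), plus an octave, so the interval is some kind of twelfth.
Counting semitones, Fb4→Cb6 is 19, which is the perfect twelfth.
(Equivalently, a compound perfect fifth: a perfect fifth plus an octave.)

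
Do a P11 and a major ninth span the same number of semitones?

No

17 semitones (perfect eleventh) vs 14 semitones (major ninth): not equal.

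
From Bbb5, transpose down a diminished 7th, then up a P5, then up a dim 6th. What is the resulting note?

Ebb6

Bbb5 down a diminished seventh → C5 (9 semitones).
A perfect fifth up from C5 is G5.
Up a diminished sixth from G5: Ebb6 (7 semitones up).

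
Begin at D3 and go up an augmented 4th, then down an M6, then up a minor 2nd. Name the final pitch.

D3 up an augmented fourth → G#3 (6 semitones).
A major sixth down from G#3 is B2.
A minor second up from B2 is C3.

C3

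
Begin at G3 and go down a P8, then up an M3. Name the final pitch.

B2

Down a perfect octave from G3: G2 (12 semitones down).
A major third up from G2 is B2.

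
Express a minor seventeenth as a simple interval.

Subtracting seven from the interval number removes an octave: 17 − 14 = 3.
That makes a minor seventeenth a compound minor third — 2 octaves plus a minor third.

minor 3rd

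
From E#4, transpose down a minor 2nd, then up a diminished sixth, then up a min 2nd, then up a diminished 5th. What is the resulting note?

A minor second down from E#4 is D##4.
A diminished sixth up from D##4 is B4.
A minor second up from B4 is C5.
C5 up a diminished fifth → Gb5 (6 semitones).

Gb5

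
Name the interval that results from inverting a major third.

minor sixth

Interval numbers invert to sum to nine: 3 + 6 = 9, so a third inverts to a sixth.
The quality also flips — major becomes minor — giving a minor sixth.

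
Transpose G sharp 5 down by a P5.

Five letter names down from G: C.
A perfect fifth spans 7 semitones, so from G#5 the target pitch is C#5.

C sharp 5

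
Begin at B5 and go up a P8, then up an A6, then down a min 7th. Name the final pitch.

Up a perfect octave from B5: B6 (12 semitones up).
Up an augmented sixth from B6: G##7 (10 semitones up).
Down a minor seventh from G##7: A##6 (10 semitones down).

A##6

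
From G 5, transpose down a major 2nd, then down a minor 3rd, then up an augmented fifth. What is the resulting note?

A sharp 5

A major second down from G5 is F5.
Down a minor third from F5: D5 (3 semitones down).
D5 up an augmented fifth → A#5 (8 semitones).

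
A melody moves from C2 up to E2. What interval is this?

major third

C to E spans three letter names (C-D-E) — that makes it a third of some quality.
Counting semitones, C2→E2 is 4, which is the major third.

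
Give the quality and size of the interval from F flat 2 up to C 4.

F to C spans five letter names (F-G-A-B-C), plus an octave: a twelfth.
A perfect twelfth would be 19 semitones; Fb2 to C4 is 20, one semitone wider, so the interval is augmented.
(Equivalently, a compound augmented fifth: an augmented fifth plus an octave.)

augmented 12th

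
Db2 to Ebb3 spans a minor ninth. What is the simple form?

Take out an octave (7 from the number): 9 − 7 = 2.
That makes a minor ninth a compound minor second — an octave plus a minor second.

minor 2nd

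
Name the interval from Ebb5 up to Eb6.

E to E is the same letter name, plus an octave: an octave.
Ebb5 to Eb6 spans 13 semitones — one semitone wider than the perfect octave (12) — giving an augmented octave.

augmented octave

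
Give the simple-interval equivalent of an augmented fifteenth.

augmented octave

Take out an octave (7 from the number): 15 − 7 = 8.
That makes an augmented fifteenth a compound augmented octave — an octave plus an augmented octave.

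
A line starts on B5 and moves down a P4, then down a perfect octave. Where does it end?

B5 down a perfect fourth → F#5 (5 semitones).
Down a perfect octave from F#5: F#4 (12 semitones down).

F#4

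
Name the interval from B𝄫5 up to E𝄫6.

B to E spans four letter names (B-C-D-E), so the interval is some kind of fourth.
Counting semitones, Bbb5→Ebb6 is 5, which is the perfect fourth.

perfect fourth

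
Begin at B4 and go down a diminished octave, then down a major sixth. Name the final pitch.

D#3

B4 down a diminished octave → B#3 (11 semitones).
Down a major sixth from B#3: D#3 (9 semitones down).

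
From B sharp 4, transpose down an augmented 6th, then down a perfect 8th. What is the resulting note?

Down an augmented sixth from B#4: D4 (10 semitones down).
D4 down a perfect octave → D3 (12 semitones).

D 3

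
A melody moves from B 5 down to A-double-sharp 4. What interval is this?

diminished ninth

Descending from B5 to A##4 is the same interval as ascending A##4 to B5.
A to B spans two letter names (A-B), plus an octave — that makes it a ninth of some quality.
A major ninth would be 14 semitones; A##4 to B5 is 12, two semitones narrower, so the interval is diminished.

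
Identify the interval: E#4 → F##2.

Descending from E#4 to F##2 is the same interval as ascending F##2 to E#4.
F to E spans seven letter names (F-G-A-B-C-D-E), plus an octave, so the interval is some kind of fourteenth.
F##2 to E#4 is 22 semitones, a half step short of the major fourteenth (23), so this is minor.
(Equivalently, a compound minor seventh: a minor seventh plus an octave.)

m14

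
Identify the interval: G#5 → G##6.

G to G is the same letter name, plus an octave: an octave.
G#5 to G##6 spans 13 semitones — one semitone wider than the perfect octave (12) — giving an augmented octave.

augmented octave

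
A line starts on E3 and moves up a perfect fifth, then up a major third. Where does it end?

A perfect fifth up from E3 is B3.
A major third up from B3 is D#4.

D#4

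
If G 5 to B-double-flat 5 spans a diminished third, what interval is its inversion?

augmented 6th

The rule of nine gives the new number: 9 − 3 = 6, so a third becomes a sixth.
And diminished becomes augmented under inversion, so we get an augmented sixth.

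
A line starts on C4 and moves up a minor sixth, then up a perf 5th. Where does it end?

C4 up a minor sixth → Ab4 (8 semitones).
Up a perfect fifth from Ab4: Eb5 (7 semitones up).

Eb5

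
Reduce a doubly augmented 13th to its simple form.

AA6

Take out an octave (7 from the number): 13 − 7 = 6.
That makes a doubly augmented thirteenth a compound doubly augmented sixth — an octave plus a doubly augmented sixth.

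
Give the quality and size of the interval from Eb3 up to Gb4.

minor tenth

E to G spans three letter names (E-F-G), plus an octave — that makes it a tenth of some quality.
Eb3 to Gb4 is 15 semitones, a half step short of the major tenth (16), so this is minor.
(Equivalently, a compound minor third: a minor third plus an octave.)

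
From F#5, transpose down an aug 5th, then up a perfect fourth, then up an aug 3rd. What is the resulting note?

G#5

Down an augmented fifth from F#5: Bb4 (8 semitones down).
Up a perfect fourth from Bb4: Eb5 (5 semitones up).
Eb5 up an augmented third → G#5 (5 semitones).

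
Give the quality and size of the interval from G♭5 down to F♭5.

Descending from Gb5 to Fb5 is the same interval as ascending Fb5 to Gb5.
F to G spans two letter names (F-G), so the interval is some kind of second.
Fb5 to Gb5 is 2 semitones, matching the major second exactly, so the quality is major.

major second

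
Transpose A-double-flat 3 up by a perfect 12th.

Five letters up from A (plus an octave) reaches E.
A perfect twelfth is 19 semitones; 19 semitones up from Abb3 gives Ebb5.

E-double-flat 5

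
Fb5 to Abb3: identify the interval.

major 13th

Descending from Fb5 to Abb3 is the same interval as ascending Abb3 to Fb5.
A to F spans six letter names (A-B-C-D-E-F), plus an octave: a thirteenth.
The major thirteenth spans 21 semitones, and Abb3 to Fb5 is exactly 21 semitones — so this is a major thirteenth.
(Equivalently, a compound major sixth: a major sixth plus an octave.)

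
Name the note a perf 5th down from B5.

E5

Five letter names down from B: E.
A perfect fifth is 7 semitones; 7 semitones down from B5 gives E5.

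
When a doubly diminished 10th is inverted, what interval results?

AA6

First reduce the compound doubly diminished tenth to its simple form, a doubly diminished third.
Interval numbers invert to sum to nine: 3 + 6 = 9, so a third inverts to a sixth.
And doubly diminished becomes doubly augmented under inversion, so we get a doubly augmented sixth.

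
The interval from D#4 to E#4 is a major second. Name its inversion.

m7

Interval numbers invert to sum to nine: 2 + 7 = 9, so a second inverts to a seventh.
Quality inverts too: major becomes minor. That makes the inversion a minor seventh.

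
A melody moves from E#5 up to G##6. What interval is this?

E to G spans three letter names (E-F-G), plus an octave — that makes it a tenth of some quality.
The major tenth spans 16 semitones, and E#5 to G##6 is exactly 16 semitones — so this is a major tenth.
(Equivalently, a compound major third: a major third plus an octave.)

major tenth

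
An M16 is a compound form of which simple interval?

Take out 2 octaves (14 from the number): 16 − 14 = 2.
So a major sixteenth is 2 octaves plus a major second. The quality is unchanged.

major 2nd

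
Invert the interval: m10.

First reduce the compound minor tenth to its simple form, a minor third.
Interval numbers invert to sum to nine: 3 + 6 = 9, so a third inverts to a sixth.
The quality also flips — minor becomes major — giving a major sixth.

major sixth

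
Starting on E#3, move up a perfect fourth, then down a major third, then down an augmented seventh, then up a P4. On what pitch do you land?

E#3 up a perfect fourth → A#3 (5 semitones).
A#3 down a major third → F#3 (4 semitones).
An augmented seventh down from F#3 is Gb2.
Gb2 up a perfect fourth → Cb3 (5 semitones).

Cb3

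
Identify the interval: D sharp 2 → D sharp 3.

perfect 8th

D to D is the same letter name, plus an octave, so the interval is some kind of octave.
The perfect octave spans 12 semitones, and D#2 to D#3 is exactly 12 semitones — so this is a perfect octave.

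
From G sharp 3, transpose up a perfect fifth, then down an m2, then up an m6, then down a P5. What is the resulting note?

Up a perfect fifth from G#3: D#4 (7 semitones up).
A minor second down from D#4 is C##4.
C##4 up a minor sixth → A#4 (8 semitones).
Down a perfect fifth from A#4: D#4 (7 semitones down).

D sharp 4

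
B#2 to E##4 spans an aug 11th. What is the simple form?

Subtracting seven from the interval number removes an octave: 11 − 7 = 4.
That makes an augmented eleventh a compound augmented fourth — an octave plus an augmented fourth.

augmented 4th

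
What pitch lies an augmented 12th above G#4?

D##6

Counting five letter names plus an octave up from G lands on D.
An augmented twelfth spans 20 semitones, so from G#4 the target pitch is D##6.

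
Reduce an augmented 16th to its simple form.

Subtracting seven from the interval number removes an octave: 16 − 14 = 2.
So an augmented sixteenth is 2 octaves plus an augmented second. The quality is unchanged.

A2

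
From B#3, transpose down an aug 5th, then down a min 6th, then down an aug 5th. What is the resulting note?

C2

B#3 down an augmented fifth → E3 (8 semitones).
Down a minor sixth from E3: G#2 (8 semitones down).
Down an augmented fifth from G#2: C2 (8 semitones down).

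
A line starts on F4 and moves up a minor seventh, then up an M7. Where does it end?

D6

F4 up a minor seventh → Eb5 (10 semitones).
A major seventh up from Eb5 is D6.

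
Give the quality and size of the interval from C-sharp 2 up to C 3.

C to C is the same letter name, plus an octave, so the interval is some kind of octave.
A perfect octave would be 12 semitones; C#2 to C3 is 11, one semitone narrower, so the interval is diminished.

diminished octave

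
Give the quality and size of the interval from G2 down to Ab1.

major seventh

Descending from G2 to Ab1 is the same interval as ascending Ab1 to G2.
A to G spans seven letter names (A-B-C-D-E-F-G): a seventh.
The major seventh spans 11 semitones, and Ab1 to G2 is exactly 11 semitones — so this is a major seventh.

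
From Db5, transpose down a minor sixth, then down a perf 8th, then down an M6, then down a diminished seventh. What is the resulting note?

A minor sixth down from Db5 is F4.
A perfect octave down from F4 is F3.
Down a major sixth from F3: Ab2 (9 semitones down).
Down a diminished seventh from Ab2: B1 (9 semitones down).

B1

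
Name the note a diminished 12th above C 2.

Five letters up from C (plus an octave) reaches G.
A diminished twelfth spans 18 semitones, so from C2 the target pitch is Gb3.

G-flat 3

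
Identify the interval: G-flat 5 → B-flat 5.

major third

G to B spans three letter names (G-A-B): a third.
The major third spans 4 semitones, and Gb5 to Bb5 is exactly 4 semitones — so this is a major third.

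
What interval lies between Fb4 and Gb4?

M2

F to G spans two letter names (F-G): a second.
Counting semitones, Fb4→Gb4 is 2, which is the major second.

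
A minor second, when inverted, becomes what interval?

M7

Interval numbers invert to sum to nine: 2 + 7 = 9, so a second inverts to a seventh.
The quality also flips — minor becomes major — giving a major seventh.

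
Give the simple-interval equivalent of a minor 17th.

Take out 2 octaves (14 from the number): 17 − 14 = 3.
So a minor seventeenth is 2 octaves plus a minor third. The quality is unchanged.

minor third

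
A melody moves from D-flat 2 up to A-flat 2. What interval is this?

D to A spans five letter names (D-E-F-G-A) — that makes it a fifth of some quality.
The perfect fifth spans 7 semitones, and Db2 to Ab2 is exactly 7 semitones — so this is a perfect fifth.

P5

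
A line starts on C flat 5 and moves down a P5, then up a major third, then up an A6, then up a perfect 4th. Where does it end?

A perfect fifth down from Cb5 is Fb4.
Up a major third from Fb4: Ab4 (4 semitones up).
Ab4 up an augmented sixth → F#5 (10 semitones).
F#5 up a perfect fourth → B5 (5 semitones).

B 5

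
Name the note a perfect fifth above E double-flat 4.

Five letter names up from E: B.
A perfect fifth is 7 semitones; 7 semitones up from Ebb4 gives Bbb4.

B double-flat 4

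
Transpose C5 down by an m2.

Counting two letter names down from C lands on B.
A minor second is 1 semitone; 1 semitone down from C5 gives B4.

B4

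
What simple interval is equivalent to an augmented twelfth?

A5

Each octave removed subtracts seven from the number: 12 − 7 = 5.
That makes an augmented twelfth a compound augmented fifth — an octave plus an augmented fifth.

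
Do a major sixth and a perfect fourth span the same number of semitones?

No

9 semitones (major sixth) vs 5 semitones (perfect fourth): not equal.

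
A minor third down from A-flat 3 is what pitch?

Three letter names down from A: F.
A minor third spans 3 semitones, so from Ab3 the target pitch is F3.

F 3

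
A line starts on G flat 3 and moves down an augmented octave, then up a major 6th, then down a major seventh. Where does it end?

F double-flat 2

Gb3 down an augmented octave → Gbb2 (13 semitones).
Up a major sixth from Gbb2: Ebb3 (9 semitones up).
Ebb3 down a major seventh → Fbb2 (11 semitones).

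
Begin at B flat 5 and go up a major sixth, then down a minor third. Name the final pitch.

E 6

Bb5 up a major sixth → G6 (9 semitones).
A minor third down from G6 is E6.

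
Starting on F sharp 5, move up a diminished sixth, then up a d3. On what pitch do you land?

F double-flat 6

A diminished sixth up from F#5 is Db6.
Db6 up a diminished third → Fbb6 (2 semitones).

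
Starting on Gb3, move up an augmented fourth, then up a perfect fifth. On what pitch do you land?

Gb3 up an augmented fourth → C4 (6 semitones).
A perfect fifth up from C4 is G4.

G4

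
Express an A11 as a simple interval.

augmented fourth

Each octave removed subtracts seven from the number: 11 − 7 = 4.
So an augmented eleventh is an octave plus an augmented fourth. The quality is unchanged.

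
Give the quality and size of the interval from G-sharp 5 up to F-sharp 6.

G to F spans seven letter names (G-A-B-C-D-E-F), so the interval is some kind of seventh.
G#5 to F#6 is 10 semitones, a half step short of the major seventh (11), so this is minor.

m7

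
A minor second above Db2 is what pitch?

Ebb2

The second takes the letter from D up to E.
A minor second spans 1 semitone, so from Db2 the target pitch is Ebb2.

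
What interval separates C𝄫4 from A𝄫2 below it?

Descending from Cbb4 to Abb2 is the same interval as ascending Abb2 to Cbb4.
A to C spans three letter names (A-B-C), plus an octave: a tenth.
At 15 semitones, Abb2→Cbb4 falls one short of a major tenth: minor.
(Equivalently, a compound minor third: a minor third plus an octave.)

minor tenth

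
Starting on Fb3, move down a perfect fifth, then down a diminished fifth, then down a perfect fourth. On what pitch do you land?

Down a perfect fifth from Fb3: Bbb2 (7 semitones down).
Down a diminished fifth from Bbb2: Eb2 (6 semitones down).
A perfect fourth down from Eb2 is Bb1.

Bb1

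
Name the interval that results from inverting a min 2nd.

major 7th

The rule of nine gives the new number: 9 − 2 = 7, so a second becomes a seventh.
Quality inverts too: minor becomes major. That makes the inversion a major seventh.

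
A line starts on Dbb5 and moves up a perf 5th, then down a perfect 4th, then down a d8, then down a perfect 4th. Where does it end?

Bb3

A perfect fifth up from Dbb5 is Abb5.
A perfect fourth down from Abb5 is Ebb5.
Down a diminished octave from Ebb5: Eb4 (11 semitones down).
A perfect fourth down from Eb4 is Bb3.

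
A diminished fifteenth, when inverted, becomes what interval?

First reduce the compound diminished fifteenth to its simple form, a diminished octave.
Inverted interval numbers add to nine, so an octave pairs with a unison (8 + 1 = 9).
And diminished becomes augmented under inversion, so we get an augmented unison.

A1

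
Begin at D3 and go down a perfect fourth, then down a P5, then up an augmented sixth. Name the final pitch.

B#2

D3 down a perfect fourth → A2 (5 semitones).
A perfect fifth down from A2 is D2.
D2 up an augmented sixth → B#2 (10 semitones).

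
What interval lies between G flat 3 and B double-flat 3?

G to B spans three letter names (G-A-B) — that makes it a third of some quality.
At 3 semitones, Gb3→Bbb3 falls one short of a major third: minor.

minor third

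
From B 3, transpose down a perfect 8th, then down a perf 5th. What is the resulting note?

E 2

B3 down a perfect octave → B2 (12 semitones).
Down a perfect fifth from B2: E2 (7 semitones down).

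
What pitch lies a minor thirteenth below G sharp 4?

B sharp 2

Six letters down from G (plus an octave) reaches B.
Moving 20 semitones down from G#4 (the size of a minor thirteenth) reaches B#2.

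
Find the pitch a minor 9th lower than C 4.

Two letters down from C (plus an octave) reaches B.
Moving 13 semitones down from C4 (the size of a minor ninth) reaches B2.

B 2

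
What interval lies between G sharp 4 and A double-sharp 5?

G to A spans two letter names (G-A), plus an octave — that makes it a ninth of some quality.
A major ninth would be 14 semitones; G#4 to A##5 is 15, one semitone wider, so the interval is augmented.
(Equivalently, a compound augmented second: an augmented second plus an octave.)

augmented 9th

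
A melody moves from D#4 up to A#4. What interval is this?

P5

D to A spans five letter names (D-E-F-G-A), so the interval is some kind of fifth.
The perfect fifth spans 7 semitones, and D#4 to A#4 is exactly 7 semitones — so this is a perfect fifth.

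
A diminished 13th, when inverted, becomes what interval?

augmented third

First reduce the compound diminished thirteenth to its simple form, a diminished sixth.
The rule of nine gives the new number: 9 − 6 = 3, so a sixth becomes a third.
The quality also flips — diminished becomes augmented — giving an augmented third.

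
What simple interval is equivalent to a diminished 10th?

Each octave removed subtracts seven from the number: 10 − 7 = 3.
Quality carries through unchanged, so the simple form is a diminished third.

diminished third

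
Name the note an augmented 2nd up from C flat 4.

D 4

The second takes the letter from C up to D.
Moving 3 semitones up from Cb4 (the size of an augmented second) reaches D4.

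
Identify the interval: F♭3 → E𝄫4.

minor seventh

F to E spans seven letter names (F-G-A-B-C-D-E): a seventh.
Fb3 to Ebb4 is 10 semitones, a half step short of the major seventh (11), so this is minor.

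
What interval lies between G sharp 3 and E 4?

G to E spans six letter names (G-A-B-C-D-E): a sixth.
A major sixth would be 9 semitones, but G#3 to E4 is 8 — one semitone narrower, making it a minor sixth.

minor sixth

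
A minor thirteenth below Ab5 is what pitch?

The thirteenth's letter: A down six letter names plus an octave → C.
A minor thirteenth is 20 semitones; 20 semitones down from Ab5 gives C4.

C4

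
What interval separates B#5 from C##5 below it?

minor seventh

Descending from B#5 to C##5 is the same interval as ascending C##5 to B#5.
C to B spans seven letter names (C-D-E-F-G-A-B) — that makes it a seventh of some quality.
C##5 to B#5 is 10 semitones, a half step short of the major seventh (11), so this is minor.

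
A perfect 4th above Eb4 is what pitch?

The fourth takes the letter from E up to A.
A perfect fourth is 5 semitones; 5 semitones up from Eb4 gives Ab4.

Ab4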